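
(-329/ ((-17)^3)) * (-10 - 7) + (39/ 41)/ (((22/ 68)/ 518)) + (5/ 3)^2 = 1788466732/ 1173051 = 1524.63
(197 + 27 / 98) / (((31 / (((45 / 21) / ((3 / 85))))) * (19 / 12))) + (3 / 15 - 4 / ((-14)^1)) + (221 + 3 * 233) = 1176310587 / 1010135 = 1164.51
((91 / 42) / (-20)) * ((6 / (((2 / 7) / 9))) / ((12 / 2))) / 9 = -91 / 240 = -0.38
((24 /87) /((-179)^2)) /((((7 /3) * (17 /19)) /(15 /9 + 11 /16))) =2147 /221146982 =0.00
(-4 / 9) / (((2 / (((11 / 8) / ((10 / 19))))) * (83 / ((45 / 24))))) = -209 / 15936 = -0.01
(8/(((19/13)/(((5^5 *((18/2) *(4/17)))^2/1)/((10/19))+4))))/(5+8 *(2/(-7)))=17506125841568/104329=167797312.75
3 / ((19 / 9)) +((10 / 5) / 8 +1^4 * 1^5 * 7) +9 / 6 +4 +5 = 1457 / 76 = 19.17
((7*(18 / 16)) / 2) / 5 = 63 / 80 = 0.79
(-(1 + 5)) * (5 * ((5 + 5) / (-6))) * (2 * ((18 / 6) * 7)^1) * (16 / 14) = 2400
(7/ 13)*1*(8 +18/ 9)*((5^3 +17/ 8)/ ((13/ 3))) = 106785/ 676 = 157.97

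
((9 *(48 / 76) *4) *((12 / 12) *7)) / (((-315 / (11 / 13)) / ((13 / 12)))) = -0.46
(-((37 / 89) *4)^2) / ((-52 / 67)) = 366892 / 102973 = 3.56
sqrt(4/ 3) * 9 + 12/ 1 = 6 * sqrt(3) + 12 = 22.39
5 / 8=0.62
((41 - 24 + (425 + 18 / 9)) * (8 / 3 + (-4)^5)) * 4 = -1813888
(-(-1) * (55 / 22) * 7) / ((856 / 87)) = 3045 / 1712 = 1.78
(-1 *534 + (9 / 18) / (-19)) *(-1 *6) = 60879 / 19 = 3204.16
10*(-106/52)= -265/13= -20.38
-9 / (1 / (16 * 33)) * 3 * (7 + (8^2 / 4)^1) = -327888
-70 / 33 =-2.12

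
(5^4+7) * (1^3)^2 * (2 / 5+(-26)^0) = 4424 / 5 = 884.80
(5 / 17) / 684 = 5 / 11628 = 0.00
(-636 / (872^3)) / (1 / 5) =-795 / 165763712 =-0.00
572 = 572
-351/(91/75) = -289.29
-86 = -86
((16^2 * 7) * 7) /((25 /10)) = 25088 /5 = 5017.60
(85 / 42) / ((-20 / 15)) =-85 / 56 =-1.52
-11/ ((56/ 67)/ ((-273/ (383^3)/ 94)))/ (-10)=-28743/ 422487790240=-0.00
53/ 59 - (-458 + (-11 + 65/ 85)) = 470541/ 1003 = 469.13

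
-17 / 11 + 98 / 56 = 0.20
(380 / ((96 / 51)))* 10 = 8075 / 4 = 2018.75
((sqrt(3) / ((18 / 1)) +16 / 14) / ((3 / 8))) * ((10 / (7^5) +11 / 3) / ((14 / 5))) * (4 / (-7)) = -118340480 / 51883209 -7396280 * sqrt(3) / 66706983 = -2.47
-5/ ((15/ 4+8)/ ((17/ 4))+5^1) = -85/ 132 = -0.64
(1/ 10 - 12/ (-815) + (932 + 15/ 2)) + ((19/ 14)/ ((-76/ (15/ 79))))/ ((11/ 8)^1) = 939.61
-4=-4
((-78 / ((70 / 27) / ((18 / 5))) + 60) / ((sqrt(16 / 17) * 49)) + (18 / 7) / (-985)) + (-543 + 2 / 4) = -543.52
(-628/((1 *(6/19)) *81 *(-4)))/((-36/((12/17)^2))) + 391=27452791/70227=390.92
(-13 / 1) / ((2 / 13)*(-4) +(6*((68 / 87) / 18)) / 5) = 220545 / 9556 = 23.08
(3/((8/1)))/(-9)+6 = 143/24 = 5.96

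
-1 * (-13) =13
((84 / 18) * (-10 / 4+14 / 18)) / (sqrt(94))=-217 * sqrt(94) / 2538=-0.83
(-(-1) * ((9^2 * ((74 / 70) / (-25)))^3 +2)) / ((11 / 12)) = -306950846676 / 7369140625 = -41.65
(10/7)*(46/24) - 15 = -515/42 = -12.26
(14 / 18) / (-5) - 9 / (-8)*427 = 172879 / 360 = 480.22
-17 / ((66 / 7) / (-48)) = 86.55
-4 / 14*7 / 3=-2 / 3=-0.67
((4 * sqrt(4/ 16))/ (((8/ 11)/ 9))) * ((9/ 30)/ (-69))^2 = 99/ 211600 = 0.00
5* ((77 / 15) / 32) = 77 / 96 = 0.80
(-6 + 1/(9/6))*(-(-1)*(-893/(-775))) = -14288/2325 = -6.15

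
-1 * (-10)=10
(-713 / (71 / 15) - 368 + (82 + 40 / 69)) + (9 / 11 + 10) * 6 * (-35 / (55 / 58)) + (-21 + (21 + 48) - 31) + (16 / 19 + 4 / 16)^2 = -9633450644701 / 3423891504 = -2813.60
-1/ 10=-0.10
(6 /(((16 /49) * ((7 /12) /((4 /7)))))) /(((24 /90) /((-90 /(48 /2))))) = -2025 /8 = -253.12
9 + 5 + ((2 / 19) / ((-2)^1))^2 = 5055 / 361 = 14.00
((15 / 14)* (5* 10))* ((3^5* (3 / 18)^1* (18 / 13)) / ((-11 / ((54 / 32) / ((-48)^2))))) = -0.20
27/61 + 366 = 22353/61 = 366.44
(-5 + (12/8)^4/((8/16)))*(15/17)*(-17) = -615/8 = -76.88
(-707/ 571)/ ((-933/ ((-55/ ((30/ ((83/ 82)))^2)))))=-53575753/ 644789507760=-0.00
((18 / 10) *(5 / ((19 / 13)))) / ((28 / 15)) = 1755 / 532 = 3.30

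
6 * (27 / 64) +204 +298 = 16145 / 32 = 504.53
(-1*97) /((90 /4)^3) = -776 /91125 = -0.01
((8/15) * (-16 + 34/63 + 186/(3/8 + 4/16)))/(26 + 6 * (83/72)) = 2843968/622125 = 4.57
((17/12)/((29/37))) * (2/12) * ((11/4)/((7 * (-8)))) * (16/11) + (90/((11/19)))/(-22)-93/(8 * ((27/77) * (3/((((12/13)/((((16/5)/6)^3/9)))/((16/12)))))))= -5426261348957/11771375616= -460.97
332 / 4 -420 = -337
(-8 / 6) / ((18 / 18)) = -4 / 3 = -1.33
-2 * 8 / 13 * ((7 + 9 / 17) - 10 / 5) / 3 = -2.27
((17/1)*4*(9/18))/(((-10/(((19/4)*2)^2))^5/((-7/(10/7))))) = 5107178192748233/512000000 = 9974957.41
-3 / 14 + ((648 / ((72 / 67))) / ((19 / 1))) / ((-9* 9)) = -1451 / 2394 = -0.61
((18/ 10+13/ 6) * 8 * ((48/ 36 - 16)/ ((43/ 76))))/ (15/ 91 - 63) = 13.09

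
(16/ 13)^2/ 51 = 256/ 8619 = 0.03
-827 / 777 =-1.06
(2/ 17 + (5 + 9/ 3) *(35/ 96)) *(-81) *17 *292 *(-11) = 13420539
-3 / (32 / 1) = -3 / 32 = -0.09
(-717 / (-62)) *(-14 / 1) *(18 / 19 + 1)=-185703 / 589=-315.29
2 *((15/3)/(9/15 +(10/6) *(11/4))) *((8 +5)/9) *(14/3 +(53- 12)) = 356200/2799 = 127.26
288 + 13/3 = 877/3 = 292.33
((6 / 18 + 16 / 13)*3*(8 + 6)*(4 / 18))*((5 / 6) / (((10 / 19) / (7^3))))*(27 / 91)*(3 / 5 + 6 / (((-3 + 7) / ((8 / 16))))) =10733499 / 3380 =3175.59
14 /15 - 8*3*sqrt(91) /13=14 /15 - 24*sqrt(91) /13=-16.68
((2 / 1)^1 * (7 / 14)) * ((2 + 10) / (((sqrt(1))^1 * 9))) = 4 / 3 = 1.33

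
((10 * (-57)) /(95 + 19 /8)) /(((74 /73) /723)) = -6333480 /1517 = -4175.00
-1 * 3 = -3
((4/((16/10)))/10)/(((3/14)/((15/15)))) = 7/6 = 1.17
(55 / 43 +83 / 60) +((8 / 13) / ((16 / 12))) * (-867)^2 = 346936.05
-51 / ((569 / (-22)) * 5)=1122 / 2845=0.39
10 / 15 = 2 / 3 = 0.67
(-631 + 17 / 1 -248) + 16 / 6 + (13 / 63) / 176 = -9528275 / 11088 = -859.33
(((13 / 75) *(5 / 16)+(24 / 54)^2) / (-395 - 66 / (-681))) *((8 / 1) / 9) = -370237 / 653497470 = -0.00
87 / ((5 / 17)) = 1479 / 5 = 295.80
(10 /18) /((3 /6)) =10 /9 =1.11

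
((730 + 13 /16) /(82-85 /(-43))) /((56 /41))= 20614759 /3235456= 6.37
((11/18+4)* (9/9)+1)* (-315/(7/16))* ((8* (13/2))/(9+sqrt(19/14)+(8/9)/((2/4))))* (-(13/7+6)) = 20173982400/130187 - 935906400* sqrt(266)/911309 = 138211.85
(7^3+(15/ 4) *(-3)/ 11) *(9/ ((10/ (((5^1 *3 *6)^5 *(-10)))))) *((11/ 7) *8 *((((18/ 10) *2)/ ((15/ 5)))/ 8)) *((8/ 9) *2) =-426484945440000/ 7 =-60926420777142.86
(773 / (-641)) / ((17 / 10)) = -7730 / 10897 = -0.71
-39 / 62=-0.63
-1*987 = -987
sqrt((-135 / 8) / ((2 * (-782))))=3 * sqrt(11730) / 3128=0.10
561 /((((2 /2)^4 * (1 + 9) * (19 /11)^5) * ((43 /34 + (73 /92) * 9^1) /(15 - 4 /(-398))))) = 211041693260574 /32390507185235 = 6.52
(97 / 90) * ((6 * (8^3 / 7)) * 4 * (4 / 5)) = 794624 / 525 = 1513.57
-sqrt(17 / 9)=-1.37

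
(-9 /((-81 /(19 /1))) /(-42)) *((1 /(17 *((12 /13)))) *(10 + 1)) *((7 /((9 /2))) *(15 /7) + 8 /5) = -0.17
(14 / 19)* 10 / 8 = 35 / 38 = 0.92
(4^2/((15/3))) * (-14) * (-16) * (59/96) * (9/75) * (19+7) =171808/125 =1374.46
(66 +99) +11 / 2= 341 / 2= 170.50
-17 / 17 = -1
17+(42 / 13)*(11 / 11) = 20.23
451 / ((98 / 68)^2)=521356 / 2401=217.14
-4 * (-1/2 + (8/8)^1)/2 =-1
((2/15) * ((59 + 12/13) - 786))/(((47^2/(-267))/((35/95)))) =11760994/2728115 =4.31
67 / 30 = 2.23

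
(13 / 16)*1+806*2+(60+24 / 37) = 990689 / 592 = 1673.46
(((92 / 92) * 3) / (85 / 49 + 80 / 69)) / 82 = 10143 / 802370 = 0.01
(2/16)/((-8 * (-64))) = 1/4096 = 0.00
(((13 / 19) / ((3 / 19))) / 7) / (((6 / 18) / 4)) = 52 / 7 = 7.43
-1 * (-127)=127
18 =18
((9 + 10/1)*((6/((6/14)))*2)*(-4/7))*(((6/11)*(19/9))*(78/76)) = -3952/11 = -359.27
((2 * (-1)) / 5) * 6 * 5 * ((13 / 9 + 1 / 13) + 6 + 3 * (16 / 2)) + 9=-14401 / 39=-369.26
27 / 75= 9 / 25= 0.36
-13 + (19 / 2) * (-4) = -51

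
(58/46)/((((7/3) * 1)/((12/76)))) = 261/3059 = 0.09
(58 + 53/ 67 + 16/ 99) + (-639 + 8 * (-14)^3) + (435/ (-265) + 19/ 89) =-705024245078/ 31287861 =-22533.48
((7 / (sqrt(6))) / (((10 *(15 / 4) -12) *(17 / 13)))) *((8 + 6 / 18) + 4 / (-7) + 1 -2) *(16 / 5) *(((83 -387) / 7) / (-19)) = 472576 *sqrt(6) / 273105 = 4.24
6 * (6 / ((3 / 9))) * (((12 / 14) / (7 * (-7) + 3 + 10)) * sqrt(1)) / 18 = -0.14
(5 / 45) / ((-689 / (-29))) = 29 / 6201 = 0.00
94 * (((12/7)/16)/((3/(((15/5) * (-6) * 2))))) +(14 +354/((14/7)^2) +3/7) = -251/14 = -17.93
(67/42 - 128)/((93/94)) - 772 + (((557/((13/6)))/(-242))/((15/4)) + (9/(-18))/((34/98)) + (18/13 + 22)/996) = -39075704447413/43346893590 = -901.46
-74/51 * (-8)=592/51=11.61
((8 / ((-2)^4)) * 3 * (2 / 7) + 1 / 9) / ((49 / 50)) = 1700 / 3087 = 0.55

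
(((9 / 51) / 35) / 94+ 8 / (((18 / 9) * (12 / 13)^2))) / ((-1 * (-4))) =4726139 / 4026960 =1.17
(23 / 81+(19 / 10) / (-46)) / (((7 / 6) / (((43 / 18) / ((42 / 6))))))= 388763 / 5477220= 0.07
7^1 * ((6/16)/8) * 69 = 1449/64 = 22.64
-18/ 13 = -1.38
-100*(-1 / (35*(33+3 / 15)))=50 / 581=0.09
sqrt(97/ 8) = sqrt(194)/ 4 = 3.48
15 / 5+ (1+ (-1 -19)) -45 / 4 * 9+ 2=-461 / 4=-115.25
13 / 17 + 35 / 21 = 124 / 51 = 2.43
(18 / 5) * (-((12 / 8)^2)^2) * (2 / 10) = -729 / 200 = -3.64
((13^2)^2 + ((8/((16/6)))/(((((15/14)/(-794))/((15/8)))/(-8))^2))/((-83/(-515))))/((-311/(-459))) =3394729362.65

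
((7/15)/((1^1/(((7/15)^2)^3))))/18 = 823543/3075468750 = 0.00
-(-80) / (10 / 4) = 32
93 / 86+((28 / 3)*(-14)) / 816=6061 / 6579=0.92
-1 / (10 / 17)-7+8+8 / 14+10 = 691 / 70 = 9.87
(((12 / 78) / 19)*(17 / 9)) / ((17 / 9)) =2 / 247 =0.01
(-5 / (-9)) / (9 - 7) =5 / 18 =0.28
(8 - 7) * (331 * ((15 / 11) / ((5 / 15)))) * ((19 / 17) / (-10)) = -56601 / 374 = -151.34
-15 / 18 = -5 / 6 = -0.83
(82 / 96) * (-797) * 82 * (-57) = 25455383 / 8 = 3181922.88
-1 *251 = -251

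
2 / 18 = 1 / 9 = 0.11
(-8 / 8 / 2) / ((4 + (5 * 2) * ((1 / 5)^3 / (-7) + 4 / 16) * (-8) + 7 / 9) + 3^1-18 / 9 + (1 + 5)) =0.06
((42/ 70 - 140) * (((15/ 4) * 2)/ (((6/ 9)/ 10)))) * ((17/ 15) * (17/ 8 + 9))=-3163683/ 16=-197730.19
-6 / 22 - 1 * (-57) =56.73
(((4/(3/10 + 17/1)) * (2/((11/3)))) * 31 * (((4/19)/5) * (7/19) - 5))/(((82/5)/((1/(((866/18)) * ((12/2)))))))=-50203260/12196009199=-0.00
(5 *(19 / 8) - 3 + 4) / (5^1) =103 / 40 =2.58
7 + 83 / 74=601 / 74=8.12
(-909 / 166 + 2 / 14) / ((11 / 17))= -105349 / 12782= -8.24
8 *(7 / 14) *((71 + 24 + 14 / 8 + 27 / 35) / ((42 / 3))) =27.86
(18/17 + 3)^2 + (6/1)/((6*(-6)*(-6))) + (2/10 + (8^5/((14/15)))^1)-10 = 12786875603/364140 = 35115.27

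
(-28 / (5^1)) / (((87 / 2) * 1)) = -56 / 435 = -0.13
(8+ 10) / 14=9 / 7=1.29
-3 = -3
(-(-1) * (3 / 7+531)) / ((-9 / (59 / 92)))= -18290 / 483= -37.87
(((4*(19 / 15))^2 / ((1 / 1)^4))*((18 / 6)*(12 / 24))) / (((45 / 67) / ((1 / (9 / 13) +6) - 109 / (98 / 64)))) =-5438979064 / 1488375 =-3654.31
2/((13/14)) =28/13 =2.15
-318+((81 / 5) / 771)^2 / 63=-3675626769 / 11558575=-318.00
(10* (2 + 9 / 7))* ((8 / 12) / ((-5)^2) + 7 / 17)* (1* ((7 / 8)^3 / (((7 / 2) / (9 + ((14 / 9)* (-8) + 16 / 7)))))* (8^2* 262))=-122951491 / 2295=-53573.63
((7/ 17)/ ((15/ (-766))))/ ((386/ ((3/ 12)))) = -2681/ 196860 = -0.01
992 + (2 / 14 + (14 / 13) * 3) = 90579 / 91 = 995.37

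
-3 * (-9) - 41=-14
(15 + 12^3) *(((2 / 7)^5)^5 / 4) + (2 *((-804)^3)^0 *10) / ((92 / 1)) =0.22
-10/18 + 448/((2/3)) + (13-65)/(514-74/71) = 18337736/27315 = 671.34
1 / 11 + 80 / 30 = 91 / 33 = 2.76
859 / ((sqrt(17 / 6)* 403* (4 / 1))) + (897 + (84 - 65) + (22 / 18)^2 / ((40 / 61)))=859* sqrt(102) / 27404 + 2975221 / 3240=918.59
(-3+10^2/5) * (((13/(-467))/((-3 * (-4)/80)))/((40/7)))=-1547/2802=-0.55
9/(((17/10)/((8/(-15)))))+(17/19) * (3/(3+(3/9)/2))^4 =-88514688/42093683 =-2.10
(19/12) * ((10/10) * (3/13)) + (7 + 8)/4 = 107/26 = 4.12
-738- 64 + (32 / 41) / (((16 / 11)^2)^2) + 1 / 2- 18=-68797135 / 83968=-819.33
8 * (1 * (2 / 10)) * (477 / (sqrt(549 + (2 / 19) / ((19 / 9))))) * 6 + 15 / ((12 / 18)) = 45 / 2 + 48336 * sqrt(2447) / 12235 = 217.93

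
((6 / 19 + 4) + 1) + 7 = 234 / 19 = 12.32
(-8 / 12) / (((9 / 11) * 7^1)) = -22 / 189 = -0.12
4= 4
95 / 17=5.59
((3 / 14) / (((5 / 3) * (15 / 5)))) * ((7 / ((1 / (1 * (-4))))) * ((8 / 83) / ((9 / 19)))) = -304 / 1245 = -0.24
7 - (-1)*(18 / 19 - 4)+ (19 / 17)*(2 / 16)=10561 / 2584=4.09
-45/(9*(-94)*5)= 1/94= 0.01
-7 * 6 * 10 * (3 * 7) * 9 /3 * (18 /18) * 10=-264600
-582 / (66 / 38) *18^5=-6964947648 / 11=-633177058.91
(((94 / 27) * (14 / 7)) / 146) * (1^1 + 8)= 94 / 219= 0.43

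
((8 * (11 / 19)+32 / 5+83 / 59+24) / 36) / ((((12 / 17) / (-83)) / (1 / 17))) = -1883519 / 269040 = -7.00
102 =102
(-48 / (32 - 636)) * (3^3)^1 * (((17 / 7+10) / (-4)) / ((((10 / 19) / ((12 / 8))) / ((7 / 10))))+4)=-142479 / 30200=-4.72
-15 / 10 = -3 / 2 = -1.50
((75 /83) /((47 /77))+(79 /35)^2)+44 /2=136552466 /4778725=28.58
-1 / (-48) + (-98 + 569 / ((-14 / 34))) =-1479.84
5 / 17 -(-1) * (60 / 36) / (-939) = 14000 / 47889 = 0.29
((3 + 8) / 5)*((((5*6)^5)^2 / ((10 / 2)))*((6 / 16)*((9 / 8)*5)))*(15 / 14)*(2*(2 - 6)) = -32882911875000000 / 7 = -4697558839285714.29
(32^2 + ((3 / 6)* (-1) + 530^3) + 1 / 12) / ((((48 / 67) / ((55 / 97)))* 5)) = 1316677240571 / 55872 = 23565958.63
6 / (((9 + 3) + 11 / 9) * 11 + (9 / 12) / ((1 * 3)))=216 / 5245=0.04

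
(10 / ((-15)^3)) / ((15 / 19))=-38 / 10125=-0.00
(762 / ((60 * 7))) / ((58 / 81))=10287 / 4060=2.53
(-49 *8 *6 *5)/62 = -5880/31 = -189.68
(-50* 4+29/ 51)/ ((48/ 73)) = -742483/ 2448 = -303.30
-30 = -30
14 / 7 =2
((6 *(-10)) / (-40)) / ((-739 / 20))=-30 / 739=-0.04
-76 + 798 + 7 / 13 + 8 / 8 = 9406 / 13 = 723.54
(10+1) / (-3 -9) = -11 / 12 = -0.92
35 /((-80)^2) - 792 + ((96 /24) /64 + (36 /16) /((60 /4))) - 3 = -1017321 /1280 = -794.78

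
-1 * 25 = -25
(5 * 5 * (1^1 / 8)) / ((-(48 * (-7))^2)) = -25 / 903168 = -0.00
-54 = -54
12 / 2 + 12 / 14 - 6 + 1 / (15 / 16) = 202 / 105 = 1.92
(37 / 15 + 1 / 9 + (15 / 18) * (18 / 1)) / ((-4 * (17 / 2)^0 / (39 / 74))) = -10283 / 4440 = -2.32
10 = 10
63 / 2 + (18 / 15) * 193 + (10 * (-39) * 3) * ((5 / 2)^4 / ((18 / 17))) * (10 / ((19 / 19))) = -17255101 / 40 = -431377.52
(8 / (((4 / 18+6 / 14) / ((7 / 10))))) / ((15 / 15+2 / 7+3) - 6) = -1029 / 205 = -5.02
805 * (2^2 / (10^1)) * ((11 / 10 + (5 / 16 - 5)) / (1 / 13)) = -600691 / 40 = -15017.28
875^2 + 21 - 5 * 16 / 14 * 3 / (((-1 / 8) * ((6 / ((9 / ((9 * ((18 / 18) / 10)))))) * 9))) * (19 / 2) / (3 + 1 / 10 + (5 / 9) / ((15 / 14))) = 5236708994 / 6839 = 765712.68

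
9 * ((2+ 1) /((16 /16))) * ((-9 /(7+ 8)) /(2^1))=-81 /10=-8.10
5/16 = 0.31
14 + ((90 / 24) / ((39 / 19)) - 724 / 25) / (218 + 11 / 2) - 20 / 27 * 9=2095427 / 290550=7.21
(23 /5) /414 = 1 /90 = 0.01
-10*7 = -70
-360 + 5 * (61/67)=-23815/67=-355.45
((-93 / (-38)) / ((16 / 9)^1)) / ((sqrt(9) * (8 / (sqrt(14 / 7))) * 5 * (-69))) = -0.00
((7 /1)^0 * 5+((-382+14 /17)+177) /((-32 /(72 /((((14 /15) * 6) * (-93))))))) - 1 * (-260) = 15589295 /59024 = 264.12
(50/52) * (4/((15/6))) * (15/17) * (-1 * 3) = -900/221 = -4.07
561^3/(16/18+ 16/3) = 28375470.16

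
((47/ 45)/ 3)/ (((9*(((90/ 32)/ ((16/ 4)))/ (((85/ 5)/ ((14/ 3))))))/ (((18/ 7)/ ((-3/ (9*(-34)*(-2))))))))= -3477248/ 33075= -105.13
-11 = -11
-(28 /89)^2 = -784 /7921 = -0.10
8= 8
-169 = -169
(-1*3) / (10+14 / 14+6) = -3 / 17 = -0.18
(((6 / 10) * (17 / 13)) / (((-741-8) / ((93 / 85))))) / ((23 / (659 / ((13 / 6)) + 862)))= -845928 / 14556815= -0.06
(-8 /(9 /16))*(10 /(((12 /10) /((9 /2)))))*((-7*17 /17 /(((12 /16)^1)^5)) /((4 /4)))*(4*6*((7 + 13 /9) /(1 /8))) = 55784243200 /2187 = 25507198.54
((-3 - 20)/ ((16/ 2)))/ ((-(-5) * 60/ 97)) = -0.93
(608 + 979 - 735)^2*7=5081328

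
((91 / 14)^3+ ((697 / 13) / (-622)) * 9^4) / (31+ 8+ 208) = -9409597 / 7988968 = -1.18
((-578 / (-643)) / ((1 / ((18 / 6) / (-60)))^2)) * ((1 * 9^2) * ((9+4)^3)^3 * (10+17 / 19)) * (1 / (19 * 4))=51385830245269299 / 185698400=276716602.00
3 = 3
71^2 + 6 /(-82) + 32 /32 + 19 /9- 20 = 1853870 /369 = 5024.04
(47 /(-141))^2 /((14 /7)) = 1 /18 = 0.06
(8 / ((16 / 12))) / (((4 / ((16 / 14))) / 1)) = 1.71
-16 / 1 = -16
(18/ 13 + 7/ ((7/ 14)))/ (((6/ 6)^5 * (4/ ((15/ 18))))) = 125/ 39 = 3.21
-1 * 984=-984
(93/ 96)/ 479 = 31/ 15328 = 0.00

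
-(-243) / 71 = 243 / 71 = 3.42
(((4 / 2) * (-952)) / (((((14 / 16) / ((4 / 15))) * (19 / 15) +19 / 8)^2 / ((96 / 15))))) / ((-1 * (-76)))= -15597568 / 4149695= -3.76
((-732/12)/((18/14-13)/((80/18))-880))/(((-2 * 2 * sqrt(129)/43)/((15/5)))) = -2135 * sqrt(129)/123569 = -0.20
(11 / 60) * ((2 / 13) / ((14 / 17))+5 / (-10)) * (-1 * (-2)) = -209 / 1820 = -0.11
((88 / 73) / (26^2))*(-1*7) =-154 / 12337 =-0.01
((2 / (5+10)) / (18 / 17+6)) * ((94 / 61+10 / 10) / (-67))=-527 / 735660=-0.00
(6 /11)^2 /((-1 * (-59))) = 36 /7139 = 0.01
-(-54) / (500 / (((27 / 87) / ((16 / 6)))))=729 / 58000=0.01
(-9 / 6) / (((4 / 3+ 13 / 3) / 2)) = -9 / 17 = -0.53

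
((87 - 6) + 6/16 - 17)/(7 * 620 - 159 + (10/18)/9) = 41715/2709328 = 0.02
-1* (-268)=268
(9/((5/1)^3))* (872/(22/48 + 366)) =188352/1099375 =0.17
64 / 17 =3.76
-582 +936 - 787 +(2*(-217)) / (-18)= -3680 / 9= -408.89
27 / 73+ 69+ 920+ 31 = 74487 / 73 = 1020.37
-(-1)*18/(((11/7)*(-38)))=-63/209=-0.30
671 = 671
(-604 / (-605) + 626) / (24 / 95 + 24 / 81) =97299171 / 85184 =1142.22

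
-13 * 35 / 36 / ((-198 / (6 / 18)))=455 / 21384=0.02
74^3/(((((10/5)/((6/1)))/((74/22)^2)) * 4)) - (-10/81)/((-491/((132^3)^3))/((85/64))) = -241381890108732299478/59411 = -4062915791835389.06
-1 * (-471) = 471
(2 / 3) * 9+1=7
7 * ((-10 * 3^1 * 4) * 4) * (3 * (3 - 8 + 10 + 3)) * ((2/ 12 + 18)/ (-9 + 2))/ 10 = 20928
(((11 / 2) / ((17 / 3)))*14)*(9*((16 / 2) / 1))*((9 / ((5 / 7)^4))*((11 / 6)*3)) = 1976704884 / 10625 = 186042.81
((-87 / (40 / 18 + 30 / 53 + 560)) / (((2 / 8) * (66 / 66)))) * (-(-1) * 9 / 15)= -248994 / 671125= -0.37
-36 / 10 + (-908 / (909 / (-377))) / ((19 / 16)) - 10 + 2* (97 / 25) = 134404834 / 431775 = 311.28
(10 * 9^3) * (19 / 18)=7695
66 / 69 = 22 / 23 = 0.96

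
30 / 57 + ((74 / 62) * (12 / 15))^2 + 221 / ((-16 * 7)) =-0.54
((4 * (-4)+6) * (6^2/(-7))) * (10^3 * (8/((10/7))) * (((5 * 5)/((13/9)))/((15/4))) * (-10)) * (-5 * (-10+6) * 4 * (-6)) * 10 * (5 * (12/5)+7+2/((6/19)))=21012480000000/13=1616344615384.62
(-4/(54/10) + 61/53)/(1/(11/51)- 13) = -6457/131652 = -0.05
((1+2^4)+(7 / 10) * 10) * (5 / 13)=120 / 13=9.23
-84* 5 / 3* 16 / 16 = -140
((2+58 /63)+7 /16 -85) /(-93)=82295 /93744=0.88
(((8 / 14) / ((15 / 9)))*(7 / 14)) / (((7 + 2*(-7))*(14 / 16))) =-48 / 1715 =-0.03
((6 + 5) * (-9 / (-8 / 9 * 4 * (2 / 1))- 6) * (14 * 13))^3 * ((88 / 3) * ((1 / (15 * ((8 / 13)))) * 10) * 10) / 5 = -443326452826386129 / 8192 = -54116998636033.46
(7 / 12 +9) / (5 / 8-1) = -230 / 9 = -25.56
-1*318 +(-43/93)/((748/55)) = -2011247/6324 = -318.03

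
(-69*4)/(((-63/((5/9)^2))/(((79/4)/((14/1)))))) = 45425/23814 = 1.91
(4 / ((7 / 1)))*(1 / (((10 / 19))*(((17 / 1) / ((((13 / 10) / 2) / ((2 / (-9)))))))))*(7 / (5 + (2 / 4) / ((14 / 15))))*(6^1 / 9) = -10374 / 65875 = -0.16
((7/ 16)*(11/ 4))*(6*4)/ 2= 231/ 16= 14.44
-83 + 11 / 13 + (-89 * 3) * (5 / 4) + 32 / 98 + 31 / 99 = -104751221 / 252252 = -415.26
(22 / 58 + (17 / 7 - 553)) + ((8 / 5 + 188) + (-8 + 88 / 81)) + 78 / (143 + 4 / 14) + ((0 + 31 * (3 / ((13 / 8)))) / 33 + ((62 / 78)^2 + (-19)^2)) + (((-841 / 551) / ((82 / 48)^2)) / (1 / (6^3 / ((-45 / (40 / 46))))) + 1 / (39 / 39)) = -46429578106665434 / 112610927202608835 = -0.41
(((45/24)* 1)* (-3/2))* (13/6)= -6.09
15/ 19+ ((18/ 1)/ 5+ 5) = 9.39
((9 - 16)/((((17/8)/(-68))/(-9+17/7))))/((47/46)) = -67712/47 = -1440.68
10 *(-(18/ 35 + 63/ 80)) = -729/ 56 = -13.02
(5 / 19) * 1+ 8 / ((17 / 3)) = 541 / 323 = 1.67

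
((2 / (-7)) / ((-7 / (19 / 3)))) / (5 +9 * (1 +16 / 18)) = 19 / 1617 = 0.01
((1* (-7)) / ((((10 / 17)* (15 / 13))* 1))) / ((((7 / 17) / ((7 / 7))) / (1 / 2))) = -3757 / 300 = -12.52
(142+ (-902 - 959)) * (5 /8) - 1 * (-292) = -6259 /8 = -782.38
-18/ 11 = -1.64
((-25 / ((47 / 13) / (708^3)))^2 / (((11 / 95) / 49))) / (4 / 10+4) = 154819607496723423072000000 / 267289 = 579221769308588917134.64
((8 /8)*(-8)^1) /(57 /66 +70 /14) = -176 /129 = -1.36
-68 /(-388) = 17 /97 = 0.18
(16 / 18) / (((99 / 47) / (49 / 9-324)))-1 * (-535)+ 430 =6660343 / 8019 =830.57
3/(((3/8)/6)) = 48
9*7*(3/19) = 189/19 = 9.95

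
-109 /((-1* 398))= 0.27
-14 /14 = -1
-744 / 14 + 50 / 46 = -8381 / 161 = -52.06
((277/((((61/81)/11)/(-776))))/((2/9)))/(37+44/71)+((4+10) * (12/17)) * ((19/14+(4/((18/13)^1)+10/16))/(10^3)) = -624151721865679/1661896200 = -375566.01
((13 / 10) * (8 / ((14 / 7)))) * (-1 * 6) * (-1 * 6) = 936 / 5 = 187.20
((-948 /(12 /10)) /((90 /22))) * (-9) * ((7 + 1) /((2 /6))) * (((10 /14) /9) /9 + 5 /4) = 9923980 /189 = 52507.83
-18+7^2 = 31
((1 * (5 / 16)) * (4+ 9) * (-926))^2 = 905709025 / 64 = 14151703.52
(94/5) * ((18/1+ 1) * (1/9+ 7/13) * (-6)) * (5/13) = -271472/507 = -535.45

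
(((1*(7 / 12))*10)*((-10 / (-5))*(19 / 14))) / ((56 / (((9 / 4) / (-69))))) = -95 / 10304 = -0.01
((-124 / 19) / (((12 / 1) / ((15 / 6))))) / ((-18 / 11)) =0.83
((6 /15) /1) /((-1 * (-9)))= 2 /45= 0.04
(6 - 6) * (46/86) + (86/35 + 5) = 261/35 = 7.46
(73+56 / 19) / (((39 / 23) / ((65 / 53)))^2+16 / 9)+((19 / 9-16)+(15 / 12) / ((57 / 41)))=7.60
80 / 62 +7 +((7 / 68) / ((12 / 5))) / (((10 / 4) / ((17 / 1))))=6385 / 744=8.58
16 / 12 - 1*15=-13.67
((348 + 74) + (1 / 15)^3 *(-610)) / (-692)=-71182 / 116775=-0.61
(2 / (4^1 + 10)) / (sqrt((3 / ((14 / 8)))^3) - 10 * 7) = -1715 / 839486 - 6 * sqrt(21) / 419743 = -0.00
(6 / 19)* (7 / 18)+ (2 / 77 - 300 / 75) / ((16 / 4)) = -7643 / 8778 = -0.87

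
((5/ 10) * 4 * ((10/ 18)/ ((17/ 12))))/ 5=8/ 51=0.16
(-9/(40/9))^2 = 6561/1600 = 4.10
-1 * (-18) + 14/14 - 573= -554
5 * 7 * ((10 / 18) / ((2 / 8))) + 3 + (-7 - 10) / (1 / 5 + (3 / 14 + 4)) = 71311 / 927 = 76.93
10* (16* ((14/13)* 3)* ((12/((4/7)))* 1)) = 141120/13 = 10855.38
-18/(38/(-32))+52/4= 535/19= 28.16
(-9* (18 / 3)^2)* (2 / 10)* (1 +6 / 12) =-486 / 5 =-97.20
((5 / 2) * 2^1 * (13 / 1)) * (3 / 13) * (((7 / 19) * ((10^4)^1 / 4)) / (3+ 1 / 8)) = 84000 / 19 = 4421.05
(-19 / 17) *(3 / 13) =-57 / 221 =-0.26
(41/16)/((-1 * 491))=-41/7856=-0.01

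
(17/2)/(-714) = -0.01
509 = 509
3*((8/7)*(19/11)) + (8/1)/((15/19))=18544/1155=16.06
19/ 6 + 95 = 589/ 6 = 98.17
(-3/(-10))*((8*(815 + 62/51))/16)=41627/340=122.43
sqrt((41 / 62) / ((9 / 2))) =sqrt(1271) / 93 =0.38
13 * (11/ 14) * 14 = 143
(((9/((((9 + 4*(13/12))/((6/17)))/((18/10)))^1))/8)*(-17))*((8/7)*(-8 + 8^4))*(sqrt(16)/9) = -47304/25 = -1892.16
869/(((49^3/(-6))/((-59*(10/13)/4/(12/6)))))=769065/3058874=0.25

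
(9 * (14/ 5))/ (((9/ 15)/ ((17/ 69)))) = 238/ 23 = 10.35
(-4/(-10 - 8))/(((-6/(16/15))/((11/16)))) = -11/405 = -0.03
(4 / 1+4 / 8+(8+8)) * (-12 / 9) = -82 / 3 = -27.33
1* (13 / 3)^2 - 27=-8.22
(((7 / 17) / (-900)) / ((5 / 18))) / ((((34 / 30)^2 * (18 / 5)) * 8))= -7 / 157216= -0.00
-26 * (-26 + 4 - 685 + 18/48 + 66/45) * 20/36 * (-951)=-9686524.97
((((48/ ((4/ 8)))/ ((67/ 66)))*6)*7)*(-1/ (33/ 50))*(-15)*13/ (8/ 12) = 117936000/ 67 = 1760238.81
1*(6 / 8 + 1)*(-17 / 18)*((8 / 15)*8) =-952 / 135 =-7.05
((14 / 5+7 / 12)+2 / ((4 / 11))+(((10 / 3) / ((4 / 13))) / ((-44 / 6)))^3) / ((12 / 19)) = 137396467 / 15333120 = 8.96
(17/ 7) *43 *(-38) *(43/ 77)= -1194454/ 539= -2216.06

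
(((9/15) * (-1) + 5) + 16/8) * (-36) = -1152/5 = -230.40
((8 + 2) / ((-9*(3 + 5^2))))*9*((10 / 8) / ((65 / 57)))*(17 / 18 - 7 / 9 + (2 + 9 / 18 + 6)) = -95 / 28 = -3.39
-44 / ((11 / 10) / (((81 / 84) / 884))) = -135 / 3094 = -0.04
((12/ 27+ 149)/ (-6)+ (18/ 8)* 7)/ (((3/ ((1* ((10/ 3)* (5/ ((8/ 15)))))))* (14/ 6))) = -123625/ 3024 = -40.88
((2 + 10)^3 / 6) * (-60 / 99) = -1920 / 11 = -174.55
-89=-89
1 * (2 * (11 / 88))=1 / 4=0.25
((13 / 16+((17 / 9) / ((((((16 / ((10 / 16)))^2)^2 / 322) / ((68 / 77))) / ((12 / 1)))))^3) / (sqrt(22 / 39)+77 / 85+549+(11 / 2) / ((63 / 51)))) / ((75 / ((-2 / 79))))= -52769836923606995064258475624817191 / 106661739755605958355250649834398584668160+244079114752136569514437790087 * sqrt(858) / 10666173975560595835525064983439858466816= -0.00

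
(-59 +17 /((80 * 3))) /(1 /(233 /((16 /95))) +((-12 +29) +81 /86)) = -2692275623 /819736344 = -3.28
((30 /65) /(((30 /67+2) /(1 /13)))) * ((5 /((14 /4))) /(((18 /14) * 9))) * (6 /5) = 134 /62361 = 0.00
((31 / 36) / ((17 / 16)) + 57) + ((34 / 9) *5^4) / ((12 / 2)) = 207160 / 459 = 451.33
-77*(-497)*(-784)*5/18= -75007240/9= -8334137.78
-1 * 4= -4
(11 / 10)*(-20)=-22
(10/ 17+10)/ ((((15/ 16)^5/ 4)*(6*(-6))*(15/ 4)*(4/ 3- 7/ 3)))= 0.43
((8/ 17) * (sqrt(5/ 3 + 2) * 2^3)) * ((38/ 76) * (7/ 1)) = 25.23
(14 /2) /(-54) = -7 /54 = -0.13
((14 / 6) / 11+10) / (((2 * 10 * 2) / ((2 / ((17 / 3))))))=337 / 3740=0.09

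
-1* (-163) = 163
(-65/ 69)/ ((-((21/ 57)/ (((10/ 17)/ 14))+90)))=6175/ 647427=0.01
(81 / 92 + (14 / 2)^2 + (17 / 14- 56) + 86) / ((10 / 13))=105.42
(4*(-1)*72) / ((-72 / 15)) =60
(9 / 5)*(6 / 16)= 0.68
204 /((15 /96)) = 6528 /5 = 1305.60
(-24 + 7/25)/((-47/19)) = 11267/1175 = 9.59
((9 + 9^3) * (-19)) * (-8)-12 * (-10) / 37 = 112179.24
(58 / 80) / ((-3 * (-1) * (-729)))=-29 / 87480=-0.00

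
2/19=0.11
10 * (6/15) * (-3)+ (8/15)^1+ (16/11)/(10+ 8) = -5636/495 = -11.39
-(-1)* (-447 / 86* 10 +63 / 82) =-51.21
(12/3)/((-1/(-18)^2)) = -1296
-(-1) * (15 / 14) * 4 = 4.29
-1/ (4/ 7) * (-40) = 70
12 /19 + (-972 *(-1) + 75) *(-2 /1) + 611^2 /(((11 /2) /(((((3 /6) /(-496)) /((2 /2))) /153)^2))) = -5039276220586133 /2407257211392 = -2093.37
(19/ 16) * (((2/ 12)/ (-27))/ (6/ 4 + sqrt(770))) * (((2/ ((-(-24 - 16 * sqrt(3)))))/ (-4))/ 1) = 0.00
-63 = -63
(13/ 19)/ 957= 13/ 18183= 0.00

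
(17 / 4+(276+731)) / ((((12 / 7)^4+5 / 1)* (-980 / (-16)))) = 39641 / 32741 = 1.21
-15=-15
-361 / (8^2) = -361 / 64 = -5.64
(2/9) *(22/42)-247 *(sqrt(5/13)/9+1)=-46661/189-19 *sqrt(65)/9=-263.90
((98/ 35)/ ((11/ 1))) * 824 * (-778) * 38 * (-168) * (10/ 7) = 16370414592/ 11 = 1488219508.36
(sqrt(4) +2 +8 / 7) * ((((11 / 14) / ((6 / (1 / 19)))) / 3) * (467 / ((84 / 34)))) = 87329 / 39102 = 2.23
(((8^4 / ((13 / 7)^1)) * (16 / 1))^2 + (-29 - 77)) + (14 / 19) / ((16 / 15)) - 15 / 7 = 223922395622655 / 179816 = 1245286268.31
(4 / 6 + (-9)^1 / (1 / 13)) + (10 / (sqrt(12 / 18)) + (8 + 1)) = -322 / 3 + 5 * sqrt(6) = -95.09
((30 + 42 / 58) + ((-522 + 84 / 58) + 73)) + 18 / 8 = -48091 / 116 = -414.58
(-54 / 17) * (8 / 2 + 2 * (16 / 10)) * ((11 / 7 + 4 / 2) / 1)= -9720 / 119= -81.68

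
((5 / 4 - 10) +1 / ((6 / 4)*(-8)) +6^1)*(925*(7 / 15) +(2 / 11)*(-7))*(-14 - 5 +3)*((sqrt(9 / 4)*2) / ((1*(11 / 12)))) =7726432 / 121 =63854.81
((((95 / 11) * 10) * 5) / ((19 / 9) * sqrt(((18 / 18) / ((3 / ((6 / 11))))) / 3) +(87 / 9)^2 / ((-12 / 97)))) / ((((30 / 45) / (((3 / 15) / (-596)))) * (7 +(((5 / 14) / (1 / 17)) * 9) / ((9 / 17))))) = 40937400 * sqrt(66) / 185128302647471051 +43941451050 / 16829845695224641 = 0.00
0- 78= -78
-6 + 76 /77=-386 /77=-5.01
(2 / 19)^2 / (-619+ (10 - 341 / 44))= -0.00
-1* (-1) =1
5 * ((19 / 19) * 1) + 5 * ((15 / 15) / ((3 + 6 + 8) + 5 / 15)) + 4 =483 / 52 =9.29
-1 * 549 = -549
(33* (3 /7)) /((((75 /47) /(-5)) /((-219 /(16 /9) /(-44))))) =-277911 /2240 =-124.07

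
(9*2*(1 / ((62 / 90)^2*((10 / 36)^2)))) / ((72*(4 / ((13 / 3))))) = 28431 / 3844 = 7.40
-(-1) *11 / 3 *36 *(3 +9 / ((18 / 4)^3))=11044 / 27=409.04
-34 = -34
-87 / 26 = -3.35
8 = 8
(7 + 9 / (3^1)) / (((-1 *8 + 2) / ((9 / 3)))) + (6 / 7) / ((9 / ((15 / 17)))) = -585 / 119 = -4.92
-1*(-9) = 9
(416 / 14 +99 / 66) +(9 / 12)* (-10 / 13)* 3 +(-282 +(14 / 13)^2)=-297355 / 1183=-251.36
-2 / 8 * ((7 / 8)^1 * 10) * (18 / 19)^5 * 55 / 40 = -22733865 / 9904396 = -2.30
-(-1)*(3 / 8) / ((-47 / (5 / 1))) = -15 / 376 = -0.04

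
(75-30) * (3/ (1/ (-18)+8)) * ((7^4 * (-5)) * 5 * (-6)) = 875164500/ 143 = 6120031.47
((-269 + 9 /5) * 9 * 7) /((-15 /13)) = 364728 /25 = 14589.12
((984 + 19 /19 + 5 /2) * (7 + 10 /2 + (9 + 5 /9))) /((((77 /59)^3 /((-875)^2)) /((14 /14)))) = 614773155078125 /83853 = 7331558263.61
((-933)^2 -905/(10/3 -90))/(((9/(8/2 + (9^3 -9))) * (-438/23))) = -62814079091/17082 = -3677208.70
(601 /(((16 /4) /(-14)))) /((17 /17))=-4207 /2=-2103.50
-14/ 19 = -0.74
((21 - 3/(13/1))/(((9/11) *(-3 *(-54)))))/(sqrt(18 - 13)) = 0.07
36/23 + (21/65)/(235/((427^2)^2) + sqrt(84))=46416489406309617255402 * sqrt(21)/6034143622820250239612635 + 43445834083551132763076031/27757060664973151102218121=1.60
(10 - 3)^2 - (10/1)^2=-51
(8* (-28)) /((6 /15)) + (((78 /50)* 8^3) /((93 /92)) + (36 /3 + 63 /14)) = 382279 /1550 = 246.63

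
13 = 13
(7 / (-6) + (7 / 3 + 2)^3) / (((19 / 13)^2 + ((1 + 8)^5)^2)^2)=123697691 / 18750694514485071743472600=0.00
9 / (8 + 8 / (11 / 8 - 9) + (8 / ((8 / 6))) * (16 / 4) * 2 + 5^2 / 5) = 183 / 1219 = 0.15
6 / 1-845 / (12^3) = 9523 / 1728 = 5.51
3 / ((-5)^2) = 3 / 25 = 0.12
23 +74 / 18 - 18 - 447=-3941 / 9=-437.89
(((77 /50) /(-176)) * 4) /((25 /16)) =-14 /625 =-0.02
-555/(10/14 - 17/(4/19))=6.93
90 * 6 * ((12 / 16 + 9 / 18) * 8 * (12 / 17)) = 64800 / 17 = 3811.76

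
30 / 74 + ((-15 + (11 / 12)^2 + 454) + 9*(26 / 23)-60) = 390.42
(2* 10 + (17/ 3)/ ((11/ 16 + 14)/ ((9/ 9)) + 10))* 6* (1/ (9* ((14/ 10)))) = 47944/ 4977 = 9.63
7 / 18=0.39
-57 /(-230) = 57 /230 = 0.25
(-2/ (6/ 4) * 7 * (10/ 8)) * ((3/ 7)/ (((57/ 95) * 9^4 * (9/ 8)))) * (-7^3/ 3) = 68600/ 531441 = 0.13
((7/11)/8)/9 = 7/792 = 0.01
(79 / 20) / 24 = 79 / 480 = 0.16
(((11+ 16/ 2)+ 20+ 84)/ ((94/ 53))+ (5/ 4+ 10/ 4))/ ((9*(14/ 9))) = 13743/ 2632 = 5.22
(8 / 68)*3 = 6 / 17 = 0.35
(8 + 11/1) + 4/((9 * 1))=175/9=19.44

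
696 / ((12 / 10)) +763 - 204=1139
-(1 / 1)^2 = -1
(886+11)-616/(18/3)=2383/3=794.33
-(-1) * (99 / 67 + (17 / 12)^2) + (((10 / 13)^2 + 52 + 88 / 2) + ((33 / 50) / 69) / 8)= 46913534851 / 468772200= 100.08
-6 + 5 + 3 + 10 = 12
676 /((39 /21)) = 364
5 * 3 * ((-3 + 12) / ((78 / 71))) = 3195 / 26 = 122.88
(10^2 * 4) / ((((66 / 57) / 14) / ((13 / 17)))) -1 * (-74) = 705438 / 187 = 3772.40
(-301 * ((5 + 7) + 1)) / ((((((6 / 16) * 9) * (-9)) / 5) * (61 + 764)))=31304 / 40095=0.78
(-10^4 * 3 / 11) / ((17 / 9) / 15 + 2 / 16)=-32400000 / 2981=-10868.84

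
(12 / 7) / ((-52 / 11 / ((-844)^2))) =-23507088 / 91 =-258319.65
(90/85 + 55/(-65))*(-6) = -282/221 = -1.28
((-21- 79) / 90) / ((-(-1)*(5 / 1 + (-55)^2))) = -1 / 2727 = -0.00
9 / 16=0.56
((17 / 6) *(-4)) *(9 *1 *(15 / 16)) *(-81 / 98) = 61965 / 784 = 79.04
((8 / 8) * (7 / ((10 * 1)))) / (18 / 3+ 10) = 7 / 160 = 0.04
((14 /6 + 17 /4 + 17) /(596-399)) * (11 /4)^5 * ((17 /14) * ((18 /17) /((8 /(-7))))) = -21.18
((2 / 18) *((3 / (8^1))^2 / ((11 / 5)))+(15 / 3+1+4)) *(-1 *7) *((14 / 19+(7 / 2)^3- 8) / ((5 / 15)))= -800826285 / 107008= -7483.80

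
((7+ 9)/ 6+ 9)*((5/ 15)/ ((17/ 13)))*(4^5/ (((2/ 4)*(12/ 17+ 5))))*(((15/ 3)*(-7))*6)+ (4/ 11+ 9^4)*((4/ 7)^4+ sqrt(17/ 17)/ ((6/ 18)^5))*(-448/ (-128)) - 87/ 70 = 29417917664006/ 5489715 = 5358733.13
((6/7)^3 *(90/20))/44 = 243/3773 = 0.06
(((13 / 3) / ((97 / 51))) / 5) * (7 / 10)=1547 / 4850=0.32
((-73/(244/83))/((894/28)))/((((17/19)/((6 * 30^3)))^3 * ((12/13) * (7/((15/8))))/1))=-59816214762744375000000/44654257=-1339541149744007.05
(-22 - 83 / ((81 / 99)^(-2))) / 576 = -9385 / 69696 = -0.13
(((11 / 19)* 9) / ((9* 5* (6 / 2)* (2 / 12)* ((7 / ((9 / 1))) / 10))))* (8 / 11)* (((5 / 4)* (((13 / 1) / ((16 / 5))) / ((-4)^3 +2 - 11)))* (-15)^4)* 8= -592312500 / 9709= -61006.54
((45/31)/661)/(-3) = -15/20491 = -0.00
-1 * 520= -520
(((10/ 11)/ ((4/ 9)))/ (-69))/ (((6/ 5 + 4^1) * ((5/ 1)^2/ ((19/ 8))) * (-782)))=57/ 82303936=0.00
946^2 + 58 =894974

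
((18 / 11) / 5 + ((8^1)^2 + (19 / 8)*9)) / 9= 9.52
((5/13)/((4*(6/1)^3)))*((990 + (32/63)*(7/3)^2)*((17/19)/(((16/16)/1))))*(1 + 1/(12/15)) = 3417595/3841344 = 0.89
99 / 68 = 1.46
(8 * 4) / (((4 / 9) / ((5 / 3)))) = 120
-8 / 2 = -4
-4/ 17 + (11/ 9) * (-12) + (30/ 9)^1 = -590/ 51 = -11.57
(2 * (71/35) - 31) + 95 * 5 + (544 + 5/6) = 208507/210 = 992.89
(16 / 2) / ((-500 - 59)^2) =8 / 312481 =0.00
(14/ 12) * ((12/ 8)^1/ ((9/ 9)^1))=7/ 4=1.75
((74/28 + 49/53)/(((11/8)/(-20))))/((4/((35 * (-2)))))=529400/583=908.06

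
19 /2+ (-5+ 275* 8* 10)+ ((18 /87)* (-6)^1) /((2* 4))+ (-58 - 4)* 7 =625540 /29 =21570.34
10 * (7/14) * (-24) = -120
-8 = -8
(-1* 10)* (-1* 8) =80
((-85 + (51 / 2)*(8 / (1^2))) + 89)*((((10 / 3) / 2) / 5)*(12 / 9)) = 832 / 9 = 92.44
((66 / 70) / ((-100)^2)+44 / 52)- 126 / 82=-128782411 / 186550000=-0.69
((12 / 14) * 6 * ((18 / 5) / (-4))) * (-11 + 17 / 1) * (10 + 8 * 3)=-33048 / 35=-944.23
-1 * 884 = -884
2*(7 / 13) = 14 / 13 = 1.08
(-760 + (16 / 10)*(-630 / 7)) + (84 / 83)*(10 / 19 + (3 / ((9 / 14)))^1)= -1417320 / 1577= -898.74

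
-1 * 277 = -277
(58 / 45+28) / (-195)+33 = 288257 / 8775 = 32.85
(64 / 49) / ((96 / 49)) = 0.67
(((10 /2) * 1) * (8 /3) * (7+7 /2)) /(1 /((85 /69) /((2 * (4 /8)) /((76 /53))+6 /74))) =221.55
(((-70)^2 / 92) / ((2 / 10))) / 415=1225 / 1909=0.64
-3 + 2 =-1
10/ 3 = 3.33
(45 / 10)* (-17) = -153 / 2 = -76.50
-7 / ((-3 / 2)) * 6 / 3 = 28 / 3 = 9.33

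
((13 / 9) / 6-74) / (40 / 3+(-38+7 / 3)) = 3983 / 1206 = 3.30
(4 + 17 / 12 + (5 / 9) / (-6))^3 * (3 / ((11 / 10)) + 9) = 8174703125 / 4618944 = 1769.82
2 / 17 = 0.12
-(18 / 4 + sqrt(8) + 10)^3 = -27173 / 8 - 2555 * sqrt(2) / 2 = -5203.28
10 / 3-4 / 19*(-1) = 202 / 57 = 3.54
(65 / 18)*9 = 65 / 2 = 32.50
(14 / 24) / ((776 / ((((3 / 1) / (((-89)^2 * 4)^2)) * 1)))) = 7 / 3116030657024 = 0.00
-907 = -907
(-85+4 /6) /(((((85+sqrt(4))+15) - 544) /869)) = 165.80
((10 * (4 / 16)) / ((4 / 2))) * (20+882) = 2255 / 2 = 1127.50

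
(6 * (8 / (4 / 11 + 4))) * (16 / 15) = 11.73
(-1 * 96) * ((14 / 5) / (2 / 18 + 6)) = -12096 / 275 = -43.99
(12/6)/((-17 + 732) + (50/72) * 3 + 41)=24/9097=0.00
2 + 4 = 6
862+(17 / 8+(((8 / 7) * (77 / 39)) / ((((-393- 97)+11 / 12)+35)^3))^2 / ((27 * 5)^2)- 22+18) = 6848912660680354515811854275417 / 7962694562627937236810464200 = 860.13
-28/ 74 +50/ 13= 1668/ 481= 3.47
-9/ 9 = -1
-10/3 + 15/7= -25/21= -1.19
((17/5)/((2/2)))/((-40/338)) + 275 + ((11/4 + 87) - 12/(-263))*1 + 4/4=4432413/13150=337.07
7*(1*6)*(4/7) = 24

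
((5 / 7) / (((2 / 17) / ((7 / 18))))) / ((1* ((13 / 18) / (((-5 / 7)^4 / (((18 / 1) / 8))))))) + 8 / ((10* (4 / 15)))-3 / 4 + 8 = 11942597 / 1123668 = 10.63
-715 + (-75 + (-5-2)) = -797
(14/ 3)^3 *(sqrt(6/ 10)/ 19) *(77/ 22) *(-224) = -2151296 *sqrt(15)/ 2565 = -3248.32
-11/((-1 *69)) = 11/69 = 0.16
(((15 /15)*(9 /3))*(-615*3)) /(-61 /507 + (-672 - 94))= 2806245 /388423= 7.22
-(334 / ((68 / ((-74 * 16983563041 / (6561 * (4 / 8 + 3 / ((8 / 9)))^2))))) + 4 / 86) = 288798831741118814 / 4609043451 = 62659168.83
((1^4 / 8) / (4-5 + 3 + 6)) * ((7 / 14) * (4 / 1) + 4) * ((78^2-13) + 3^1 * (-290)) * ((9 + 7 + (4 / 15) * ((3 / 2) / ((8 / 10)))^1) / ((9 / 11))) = 629321 / 64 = 9833.14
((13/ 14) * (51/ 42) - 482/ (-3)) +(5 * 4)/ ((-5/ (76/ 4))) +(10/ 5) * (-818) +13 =-903877/ 588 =-1537.21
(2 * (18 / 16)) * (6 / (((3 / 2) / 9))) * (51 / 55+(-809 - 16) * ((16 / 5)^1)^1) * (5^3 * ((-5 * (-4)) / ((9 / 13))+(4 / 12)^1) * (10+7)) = -146016265275 / 11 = -13274205934.09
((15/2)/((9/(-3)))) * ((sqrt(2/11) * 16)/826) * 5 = -0.10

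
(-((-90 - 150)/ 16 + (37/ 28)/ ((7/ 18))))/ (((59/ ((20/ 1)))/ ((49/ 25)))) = 2274/ 295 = 7.71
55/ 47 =1.17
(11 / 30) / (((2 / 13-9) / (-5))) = 143 / 690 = 0.21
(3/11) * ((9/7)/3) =9/77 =0.12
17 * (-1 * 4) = -68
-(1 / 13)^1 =-1 / 13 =-0.08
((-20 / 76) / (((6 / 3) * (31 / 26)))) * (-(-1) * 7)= -455 / 589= -0.77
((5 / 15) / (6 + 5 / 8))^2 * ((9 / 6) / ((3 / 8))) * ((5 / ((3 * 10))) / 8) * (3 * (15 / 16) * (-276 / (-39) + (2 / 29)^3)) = 3739820 / 890613113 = 0.00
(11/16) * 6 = 33/8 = 4.12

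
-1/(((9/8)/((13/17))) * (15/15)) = -104/153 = -0.68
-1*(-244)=244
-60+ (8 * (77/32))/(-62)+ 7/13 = -192705/3224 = -59.77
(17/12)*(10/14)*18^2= 2295/7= 327.86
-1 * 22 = -22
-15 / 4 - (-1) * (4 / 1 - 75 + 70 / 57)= -16763 / 228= -73.52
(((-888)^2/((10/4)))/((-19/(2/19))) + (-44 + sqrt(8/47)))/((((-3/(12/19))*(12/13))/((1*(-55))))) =-22466.72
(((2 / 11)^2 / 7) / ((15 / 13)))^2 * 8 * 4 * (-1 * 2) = -173056 / 161417025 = -0.00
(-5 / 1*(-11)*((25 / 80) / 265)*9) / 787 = 495 / 667376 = 0.00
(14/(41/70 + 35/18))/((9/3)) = 1470/797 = 1.84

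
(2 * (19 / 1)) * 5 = 190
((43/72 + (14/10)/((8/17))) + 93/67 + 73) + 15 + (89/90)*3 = 1156879/12060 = 95.93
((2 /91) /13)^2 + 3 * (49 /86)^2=10080548851 /10350620644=0.97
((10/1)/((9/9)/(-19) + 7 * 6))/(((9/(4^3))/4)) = 48640/7173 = 6.78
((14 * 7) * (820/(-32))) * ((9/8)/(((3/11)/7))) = -2320395/32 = -72512.34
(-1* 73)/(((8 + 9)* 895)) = -73/15215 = -0.00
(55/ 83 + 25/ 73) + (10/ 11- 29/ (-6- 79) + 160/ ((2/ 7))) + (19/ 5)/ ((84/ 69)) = 565.38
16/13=1.23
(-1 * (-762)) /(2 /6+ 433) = 1143 /650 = 1.76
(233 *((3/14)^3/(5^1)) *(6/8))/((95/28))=18873/186200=0.10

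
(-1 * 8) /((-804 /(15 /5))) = 2 /67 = 0.03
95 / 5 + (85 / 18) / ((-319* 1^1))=109013 / 5742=18.99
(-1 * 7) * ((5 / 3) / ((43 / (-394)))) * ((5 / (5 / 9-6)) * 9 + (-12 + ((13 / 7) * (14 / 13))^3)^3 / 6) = -5482510 / 2709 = -2023.81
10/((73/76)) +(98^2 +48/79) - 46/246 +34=6844311829/709341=9648.83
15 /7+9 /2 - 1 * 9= -33 /14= -2.36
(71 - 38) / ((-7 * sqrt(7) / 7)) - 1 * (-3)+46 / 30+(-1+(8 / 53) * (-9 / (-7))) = 20743 / 5565 - 33 * sqrt(7) / 7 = -8.75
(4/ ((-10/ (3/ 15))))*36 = -72/ 25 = -2.88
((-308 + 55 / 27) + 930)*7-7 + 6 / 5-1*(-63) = 597437 / 135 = 4425.46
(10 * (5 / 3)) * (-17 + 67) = 2500 / 3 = 833.33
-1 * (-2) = 2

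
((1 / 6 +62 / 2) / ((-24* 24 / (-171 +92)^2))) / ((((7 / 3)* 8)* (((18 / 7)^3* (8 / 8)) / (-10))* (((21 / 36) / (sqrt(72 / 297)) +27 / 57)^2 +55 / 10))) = 101994456367913725 / 66636141265072224 - 13728425028395* sqrt(66) / 462750981007446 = 1.29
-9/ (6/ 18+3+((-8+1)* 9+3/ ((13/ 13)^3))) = 27/ 170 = 0.16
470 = 470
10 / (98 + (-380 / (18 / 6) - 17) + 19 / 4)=-120 / 491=-0.24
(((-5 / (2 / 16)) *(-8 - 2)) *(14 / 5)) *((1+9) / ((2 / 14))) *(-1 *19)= -1489600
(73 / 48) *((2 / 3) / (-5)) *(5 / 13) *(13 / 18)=-73 / 1296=-0.06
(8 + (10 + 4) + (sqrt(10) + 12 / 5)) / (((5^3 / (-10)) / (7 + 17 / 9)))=-3904 / 225 - 32 * sqrt(10) / 45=-19.60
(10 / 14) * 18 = 90 / 7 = 12.86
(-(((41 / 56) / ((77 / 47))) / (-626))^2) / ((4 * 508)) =-3713329 / 14805731675435008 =-0.00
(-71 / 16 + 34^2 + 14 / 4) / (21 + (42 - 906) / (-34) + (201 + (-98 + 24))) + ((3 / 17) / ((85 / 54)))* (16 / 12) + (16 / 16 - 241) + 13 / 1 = -15007637467 / 68157760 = -220.19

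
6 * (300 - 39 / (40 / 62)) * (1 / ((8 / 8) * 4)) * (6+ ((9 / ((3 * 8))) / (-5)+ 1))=3981321 / 1600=2488.33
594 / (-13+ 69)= 297 / 28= 10.61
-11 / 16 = -0.69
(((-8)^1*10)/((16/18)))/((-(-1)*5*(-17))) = 18/17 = 1.06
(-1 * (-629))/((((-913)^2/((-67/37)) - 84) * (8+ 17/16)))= -674288/4472913745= -0.00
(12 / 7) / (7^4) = 12 / 16807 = 0.00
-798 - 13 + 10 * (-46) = -1271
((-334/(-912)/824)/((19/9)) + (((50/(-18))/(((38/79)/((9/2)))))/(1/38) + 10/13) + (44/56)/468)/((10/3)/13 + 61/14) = -1923118925417/8991741792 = -213.88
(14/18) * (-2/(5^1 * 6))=-7/135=-0.05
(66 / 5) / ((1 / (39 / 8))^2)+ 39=56433 / 160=352.71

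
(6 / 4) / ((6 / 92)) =23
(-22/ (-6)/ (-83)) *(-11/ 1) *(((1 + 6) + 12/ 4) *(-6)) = -2420/ 83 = -29.16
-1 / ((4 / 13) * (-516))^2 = -169 / 4260096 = -0.00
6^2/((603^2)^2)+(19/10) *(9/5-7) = -3628471300523/367254180225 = -9.88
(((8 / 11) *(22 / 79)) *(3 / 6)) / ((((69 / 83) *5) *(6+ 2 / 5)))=83 / 21804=0.00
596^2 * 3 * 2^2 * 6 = 25575552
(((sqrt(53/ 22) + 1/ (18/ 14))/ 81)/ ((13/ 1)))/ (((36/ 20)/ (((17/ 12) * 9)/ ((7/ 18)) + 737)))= 4145/ 13122 + 4145 * sqrt(1166)/ 224532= 0.95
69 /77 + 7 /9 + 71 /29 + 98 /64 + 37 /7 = 1004999 /91872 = 10.94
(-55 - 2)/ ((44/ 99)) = -513/ 4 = -128.25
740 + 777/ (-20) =14023/ 20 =701.15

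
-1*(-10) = 10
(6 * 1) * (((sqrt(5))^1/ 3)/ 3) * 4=8 * sqrt(5)/ 3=5.96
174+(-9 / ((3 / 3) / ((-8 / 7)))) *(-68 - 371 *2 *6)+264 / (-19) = -6162066 / 133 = -46331.32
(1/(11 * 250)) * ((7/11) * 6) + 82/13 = 1240523/196625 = 6.31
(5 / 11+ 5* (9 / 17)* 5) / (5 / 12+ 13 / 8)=61440 / 9163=6.71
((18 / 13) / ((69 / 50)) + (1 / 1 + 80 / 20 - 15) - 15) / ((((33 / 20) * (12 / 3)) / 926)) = -33220250 / 9867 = -3366.80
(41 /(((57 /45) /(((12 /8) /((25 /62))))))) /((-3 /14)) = -53382 /95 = -561.92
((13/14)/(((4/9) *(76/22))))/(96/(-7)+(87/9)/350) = -96525/2184392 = -0.04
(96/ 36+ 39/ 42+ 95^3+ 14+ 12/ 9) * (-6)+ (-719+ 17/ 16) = -576249129/ 112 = -5145081.51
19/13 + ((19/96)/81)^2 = 1148862037/786060288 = 1.46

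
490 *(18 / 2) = 4410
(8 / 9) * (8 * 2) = 128 / 9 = 14.22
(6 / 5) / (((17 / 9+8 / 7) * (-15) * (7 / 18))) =-324 / 4775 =-0.07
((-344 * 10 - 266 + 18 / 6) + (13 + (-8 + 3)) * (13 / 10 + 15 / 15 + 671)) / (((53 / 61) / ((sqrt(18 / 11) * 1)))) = 1540311 * sqrt(22) / 2915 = 2478.46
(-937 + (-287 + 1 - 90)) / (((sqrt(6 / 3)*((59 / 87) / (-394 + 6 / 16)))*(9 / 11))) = 1318949203*sqrt(2) / 2832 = 658642.60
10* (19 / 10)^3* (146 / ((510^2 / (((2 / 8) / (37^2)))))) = 500707 / 71215380000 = 0.00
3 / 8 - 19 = -149 / 8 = -18.62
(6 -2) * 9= 36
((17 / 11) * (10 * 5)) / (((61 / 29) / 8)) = 293.89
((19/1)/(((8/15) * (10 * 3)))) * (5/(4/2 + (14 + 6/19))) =361/992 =0.36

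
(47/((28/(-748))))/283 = -8789/1981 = -4.44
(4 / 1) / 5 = 4 / 5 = 0.80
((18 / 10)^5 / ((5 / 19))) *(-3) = -3365793 / 15625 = -215.41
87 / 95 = 0.92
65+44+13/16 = 1757/16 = 109.81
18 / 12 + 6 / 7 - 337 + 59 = -3859 / 14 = -275.64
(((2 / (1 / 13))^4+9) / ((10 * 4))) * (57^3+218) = 2118251145.88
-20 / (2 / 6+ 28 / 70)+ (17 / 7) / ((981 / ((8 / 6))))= -27.27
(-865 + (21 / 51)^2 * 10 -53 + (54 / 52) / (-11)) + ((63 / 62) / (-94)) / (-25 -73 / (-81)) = -430841555424799 / 470146531712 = -916.40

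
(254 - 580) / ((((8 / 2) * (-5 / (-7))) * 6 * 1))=-1141 / 60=-19.02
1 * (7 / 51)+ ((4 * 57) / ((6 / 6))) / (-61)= -11201 / 3111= -3.60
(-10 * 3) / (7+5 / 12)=-4.04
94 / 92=47 / 46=1.02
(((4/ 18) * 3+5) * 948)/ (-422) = -2686/ 211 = -12.73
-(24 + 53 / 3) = -125 / 3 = -41.67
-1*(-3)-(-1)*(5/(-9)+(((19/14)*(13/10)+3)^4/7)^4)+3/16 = 13811978417498226623801124672634435382107741129/470633936767227008778240000000000000000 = 29347604.03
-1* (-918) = 918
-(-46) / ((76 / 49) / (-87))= -98049 / 38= -2580.24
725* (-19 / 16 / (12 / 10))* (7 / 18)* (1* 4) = -482125 / 432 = -1116.03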